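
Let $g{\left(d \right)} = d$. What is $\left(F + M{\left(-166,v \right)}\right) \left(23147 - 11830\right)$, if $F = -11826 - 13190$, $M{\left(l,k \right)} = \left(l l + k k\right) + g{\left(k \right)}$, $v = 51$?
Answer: $58757864$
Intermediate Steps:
$M{\left(l,k \right)} = k + k^{2} + l^{2}$ ($M{\left(l,k \right)} = \left(l l + k k\right) + k = \left(l^{2} + k^{2}\right) + k = \left(k^{2} + l^{2}\right) + k = k + k^{2} + l^{2}$)
$F = -25016$
$\left(F + M{\left(-166,v \right)}\right) \left(23147 - 11830\right) = \left(-25016 + \left(51 + 51^{2} + \left(-166\right)^{2}\right)\right) \left(23147 - 11830\right) = \left(-25016 + \left(51 + 2601 + 27556\right)\right) 11317 = \left(-25016 + 30208\right) 11317 = 5192 \cdot 11317 = 58757864$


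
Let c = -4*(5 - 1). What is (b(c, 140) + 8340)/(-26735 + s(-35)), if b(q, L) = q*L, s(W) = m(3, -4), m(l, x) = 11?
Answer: -1525/6681 ≈ -0.22826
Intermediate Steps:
s(W) = 11
c = -16 (c = -4*4 = -16)
b(q, L) = L*q
(b(c, 140) + 8340)/(-26735 + s(-35)) = (140*(-16) + 8340)/(-26735 + 11) = (-2240 + 8340)/(-26724) = 6100*(-1/26724) = -1525/6681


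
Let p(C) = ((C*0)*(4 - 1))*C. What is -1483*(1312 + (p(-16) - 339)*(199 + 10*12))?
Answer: 158427407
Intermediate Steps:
p(C) = 0 (p(C) = (0*3)*C = 0*C = 0)
-1483*(1312 + (p(-16) - 339)*(199 + 10*12)) = -1483*(1312 + (0 - 339)*(199 + 10*12)) = -1483*(1312 - 339*(199 + 120)) = -1483*(1312 - 339*319) = -1483*(1312 - 108141) = -1483*(-106829) = 158427407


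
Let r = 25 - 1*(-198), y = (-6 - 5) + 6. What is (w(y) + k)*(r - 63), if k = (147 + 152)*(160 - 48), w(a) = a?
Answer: 5357280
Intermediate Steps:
y = -5 (y = -11 + 6 = -5)
k = 33488 (k = 299*112 = 33488)
r = 223 (r = 25 + 198 = 223)
(w(y) + k)*(r - 63) = (-5 + 33488)*(223 - 63) = 33483*160 = 5357280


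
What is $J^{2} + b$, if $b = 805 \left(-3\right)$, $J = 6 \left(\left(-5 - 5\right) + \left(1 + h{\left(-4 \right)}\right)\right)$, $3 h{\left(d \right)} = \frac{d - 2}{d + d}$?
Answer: $\frac{1365}{4} \approx 341.25$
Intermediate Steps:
$h{\left(d \right)} = \frac{-2 + d}{6 d}$ ($h{\left(d \right)} = \frac{\left(d - 2\right) \frac{1}{d + d}}{3} = \frac{\left(-2 + d\right) \frac{1}{2 d}}{3} = \frac{\frac{1}{2} \frac{1}{d} \left(-2 + d\right)}{3} = \frac{-2 + d}{6 d}$)
$J = - \frac{105}{2}$ ($J = 6 \left(\left(-5 - 5\right) + \left(1 + \frac{-2 - 4}{6 \left(-4\right)}\right)\right) = 6 \left(-10 + \left(1 + \frac{1}{6} \left(- \frac{1}{4}\right) \left(-6\right)\right)\right) = 6 \left(-10 + \left(1 + \frac{1}{4}\right)\right) = 6 \left(-10 + \frac{5}{4}\right) = 6 \left(- \frac{35}{4}\right) = - \frac{105}{2} \approx -52.5$)
$b = -2415$
$J^{2} + b = \left(- \frac{105}{2}\right)^{2} - 2415 = \frac{11025}{4} - 2415 = \frac{1365}{4}$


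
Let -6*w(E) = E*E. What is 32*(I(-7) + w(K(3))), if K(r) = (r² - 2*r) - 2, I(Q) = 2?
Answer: 176/3 ≈ 58.667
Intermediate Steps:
K(r) = -2 + r² - 2*r
w(E) = -E²/6 (w(E) = -E*E/6 = -E²/6)
32*(I(-7) + w(K(3))) = 32*(2 - (-2 + 3² - 2*3)²/6) = 32*(2 - (-2 + 9 - 6)²/6) = 32*(2 - ⅙*1²) = 32*(2 - ⅙*1) = 32*(2 - ⅙) = 32*(11/6) = 176/3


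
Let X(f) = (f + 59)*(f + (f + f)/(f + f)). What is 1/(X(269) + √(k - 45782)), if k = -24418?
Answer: 82/7261985 - I*√78/261431460 ≈ 1.1292e-5 - 3.3782e-8*I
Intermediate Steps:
X(f) = (1 + f)*(59 + f) (X(f) = (59 + f)*(f + (2*f)/((2*f))) = (59 + f)*(f + (2*f)*(1/(2*f))) = (59 + f)*(f + 1) = (59 + f)*(1 + f) = (1 + f)*(59 + f))
1/(X(269) + √(k - 45782)) = 1/((59 + 269² + 60*269) + √(-24418 - 45782)) = 1/((59 + 72361 + 16140) + √(-70200)) = 1/(88560 + 30*I*√78)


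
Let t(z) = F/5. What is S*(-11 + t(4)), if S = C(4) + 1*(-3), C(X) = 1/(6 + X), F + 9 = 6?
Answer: 841/25 ≈ 33.640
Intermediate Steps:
F = -3 (F = -9 + 6 = -3)
t(z) = -⅗ (t(z) = -3/5 = -3*⅕ = -⅗)
S = -29/10 (S = 1/(6 + 4) + 1*(-3) = 1/10 - 3 = ⅒ - 3 = -29/10 ≈ -2.9000)
S*(-11 + t(4)) = -29*(-11 - ⅗)/10 = -29/10*(-58/5) = 841/25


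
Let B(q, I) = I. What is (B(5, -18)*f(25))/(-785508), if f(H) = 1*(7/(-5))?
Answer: -21/654590 ≈ -3.2081e-5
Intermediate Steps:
f(H) = -7/5 (f(H) = 1*(7*(-⅕)) = 1*(-7/5) = -7/5)
(B(5, -18)*f(25))/(-785508) = -18*(-7/5)/(-785508) = (126/5)*(-1/785508) = -21/654590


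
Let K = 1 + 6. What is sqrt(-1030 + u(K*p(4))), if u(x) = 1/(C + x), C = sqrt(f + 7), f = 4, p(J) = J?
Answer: sqrt(-28839 - 1030*sqrt(11))/sqrt(28 + sqrt(11)) ≈ 32.093*I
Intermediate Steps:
K = 7
C = sqrt(11) (C = sqrt(4 + 7) = sqrt(11) ≈ 3.3166)
u(x) = 1/(x + sqrt(11)) (u(x) = 1/(sqrt(11) + x) = 1/(x + sqrt(11)))
sqrt(-1030 + u(K*p(4))) = sqrt(-1030 + 1/(7*4 + sqrt(11))) = sqrt(-1030 + 1/(28 + sqrt(11)))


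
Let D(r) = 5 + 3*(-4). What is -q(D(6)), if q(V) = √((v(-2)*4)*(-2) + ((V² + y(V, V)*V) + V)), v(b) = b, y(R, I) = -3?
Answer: -√79 ≈ -8.8882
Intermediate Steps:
D(r) = -7 (D(r) = 5 - 12 = -7)
q(V) = √(16 + V² - 2*V) (q(V) = √(-2*4*(-2) + ((V² - 3*V) + V)) = √(-8*(-2) + (V² - 2*V)) = √(16 + (V² - 2*V)) = √(16 + V² - 2*V))
-q(D(6)) = -√(16 + (-7)² - 2*(-7)) = -√(16 + 49 + 14) = -√79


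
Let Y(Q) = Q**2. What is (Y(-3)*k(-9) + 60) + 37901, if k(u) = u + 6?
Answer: 37934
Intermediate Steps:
k(u) = 6 + u
(Y(-3)*k(-9) + 60) + 37901 = ((-3)**2*(6 - 9) + 60) + 37901 = (9*(-3) + 60) + 37901 = (-27 + 60) + 37901 = 33 + 37901 = 37934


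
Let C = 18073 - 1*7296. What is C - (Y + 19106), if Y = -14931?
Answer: 6602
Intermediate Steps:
C = 10777 (C = 18073 - 7296 = 10777)
C - (Y + 19106) = 10777 - (-14931 + 19106) = 10777 - 1*4175 = 10777 - 4175 = 6602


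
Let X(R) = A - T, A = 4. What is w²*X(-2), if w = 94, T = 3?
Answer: 8836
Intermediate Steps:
X(R) = 1 (X(R) = 4 - 1*3 = 4 - 3 = 1)
w²*X(-2) = 94²*1 = 8836*1 = 8836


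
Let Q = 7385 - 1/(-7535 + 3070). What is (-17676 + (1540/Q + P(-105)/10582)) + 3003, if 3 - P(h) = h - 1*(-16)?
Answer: -1279947716668811/87232785783 ≈ -14673.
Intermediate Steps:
P(h) = -13 - h (P(h) = 3 - (h - 1*(-16)) = 3 - (h + 16) = 3 - (16 + h) = 3 + (-16 - h) = -13 - h)
Q = 32974026/4465 (Q = 7385 - 1/(-4465) = 7385 - 1*(-1/4465) = 7385 + 1/4465 = 32974026/4465 ≈ 7385.0)
(-17676 + (1540/Q + P(-105)/10582)) + 3003 = (-17676 + (1540/(32974026/4465) + (-13 - 1*(-105))/10582)) + 3003 = (-17676 + (1540*(4465/32974026) + (-13 + 105)*(1/10582))) + 3003 = (-17676 + (3438050/16487013 + 92*(1/10582))) + 3003 = (-17676 + (3438050/16487013 + 46/5291)) + 3003 = (-17676 + 18949125148/87232785783) + 3003 = -1541907772375160/87232785783 + 3003 = -1279947716668811/87232785783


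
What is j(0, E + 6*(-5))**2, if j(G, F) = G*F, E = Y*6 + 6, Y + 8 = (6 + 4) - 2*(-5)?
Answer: 0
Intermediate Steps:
Y = 12 (Y = -8 + ((6 + 4) - 2*(-5)) = -8 + (10 + 10) = -8 + 20 = 12)
E = 78 (E = 12*6 + 6 = 72 + 6 = 78)
j(G, F) = F*G
j(0, E + 6*(-5))**2 = ((78 + 6*(-5))*0)**2 = ((78 - 30)*0)**2 = (48*0)**2 = 0**2 = 0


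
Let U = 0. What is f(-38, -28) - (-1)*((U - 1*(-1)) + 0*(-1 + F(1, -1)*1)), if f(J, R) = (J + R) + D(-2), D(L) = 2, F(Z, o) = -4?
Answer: -63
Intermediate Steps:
f(J, R) = 2 + J + R (f(J, R) = (J + R) + 2 = 2 + J + R)
f(-38, -28) - (-1)*((U - 1*(-1)) + 0*(-1 + F(1, -1)*1)) = (2 - 38 - 28) - (-1)*((0 - 1*(-1)) + 0*(-1 - 4*1)) = -64 - (-1)*((0 + 1) + 0*(-1 - 4)) = -64 - (-1)*(1 + 0*(-5)) = -64 - (-1)*(1 + 0) = -64 - (-1) = -64 - 1*(-1) = -64 + 1 = -63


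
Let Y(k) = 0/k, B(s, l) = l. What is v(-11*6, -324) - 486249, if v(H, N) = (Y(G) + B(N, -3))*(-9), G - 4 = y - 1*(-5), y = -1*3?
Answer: -486222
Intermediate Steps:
y = -3
G = 6 (G = 4 + (-3 - 1*(-5)) = 4 + (-3 + 5) = 4 + 2 = 6)
Y(k) = 0
v(H, N) = 27 (v(H, N) = (0 - 3)*(-9) = -3*(-9) = 27)
v(-11*6, -324) - 486249 = 27 - 486249 = -486222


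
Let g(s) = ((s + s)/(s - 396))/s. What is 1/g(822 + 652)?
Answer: 539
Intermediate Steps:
g(s) = 2/(-396 + s) (g(s) = ((2*s)/(-396 + s))/s = (2*s/(-396 + s))/s = 2/(-396 + s))
1/g(822 + 652) = 1/(2/(-396 + (822 + 652))) = 1/(2/(-396 + 1474)) = 1/(2/1078) = 1/(2*(1/1078)) = 1/(1/539) = 539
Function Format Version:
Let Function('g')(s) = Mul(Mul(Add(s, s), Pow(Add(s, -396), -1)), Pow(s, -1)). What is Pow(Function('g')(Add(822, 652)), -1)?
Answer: 539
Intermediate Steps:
Function('g')(s) = Mul(2, Pow(Add(-396, s), -1)) (Function('g')(s) = Mul(Mul(Mul(2, s), Pow(Add(-396, s), -1)), Pow(s, -1)) = Mul(Mul(2, s, Pow(Add(-396, s), -1)), Pow(s, -1)) = Mul(2, Pow(Add(-396, s), -1)))
Pow(Function('g')(Add(822, 652)), -1) = Pow(Mul(2, Pow(Add(-396, Add(822, 652)), -1)), -1) = Pow(Mul(2, Pow(Add(-396, 1474), -1)), -1) = Pow(Mul(2, Pow(1078, -1)), -1) = Pow(Mul(2, Rational(1, 1078)), -1) = Pow(Rational(1, 539), -1) = 539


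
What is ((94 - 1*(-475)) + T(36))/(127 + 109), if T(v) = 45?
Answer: 307/118 ≈ 2.6017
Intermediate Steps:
((94 - 1*(-475)) + T(36))/(127 + 109) = ((94 - 1*(-475)) + 45)/(127 + 109) = ((94 + 475) + 45)/236 = (569 + 45)*(1/236) = 614*(1/236) = 307/118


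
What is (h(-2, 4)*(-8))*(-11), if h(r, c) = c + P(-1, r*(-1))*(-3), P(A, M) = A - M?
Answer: 1144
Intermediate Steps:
h(r, c) = 3 + c - 3*r (h(r, c) = c + (-1 - r*(-1))*(-3) = c + (-1 - (-1)*r)*(-3) = c + (-1 + r)*(-3) = c + (3 - 3*r) = 3 + c - 3*r)
(h(-2, 4)*(-8))*(-11) = ((3 + 4 - 3*(-2))*(-8))*(-11) = ((3 + 4 + 6)*(-8))*(-11) = (13*(-8))*(-11) = -104*(-11) = 1144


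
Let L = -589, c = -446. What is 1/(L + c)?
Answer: -1/1035 ≈ -0.00096618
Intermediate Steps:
1/(L + c) = 1/(-589 - 446) = 1/(-1035) = -1/1035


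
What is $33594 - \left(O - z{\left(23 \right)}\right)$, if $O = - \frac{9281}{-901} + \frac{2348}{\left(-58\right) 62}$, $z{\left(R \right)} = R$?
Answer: $\frac{27221921651}{809999} \approx 33607.0$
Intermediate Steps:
$O = \frac{7814732}{809999}$ ($O = \left(-9281\right) \left(- \frac{1}{901}\right) + \frac{2348}{-3596} = \frac{9281}{901} + 2348 \left(- \frac{1}{3596}\right) = \frac{9281}{901} - \frac{587}{899} = \frac{7814732}{809999} \approx 9.6478$)
$33594 - \left(O - z{\left(23 \right)}\right) = 33594 + \left(23 - \frac{7814732}{809999}\right) = 33594 + \frac{10815245}{809999} = \frac{27221921651}{809999}$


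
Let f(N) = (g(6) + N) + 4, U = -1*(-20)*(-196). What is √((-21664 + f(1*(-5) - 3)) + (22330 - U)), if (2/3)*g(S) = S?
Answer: √4591 ≈ 67.757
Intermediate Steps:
g(S) = 3*S/2
U = -3920 (U = 20*(-196) = -3920)
f(N) = 13 + N (f(N) = ((3/2)*6 + N) + 4 = (9 + N) + 4 = 13 + N)
√((-21664 + f(1*(-5) - 3)) + (22330 - U)) = √((-21664 + (13 + (1*(-5) - 3))) + (22330 - 1*(-3920))) = √((-21664 + (13 + (-5 - 3))) + (22330 + 3920)) = √((-21664 + (13 - 8)) + 26250) = √((-21664 + 5) + 26250) = √(-21659 + 26250) = √4591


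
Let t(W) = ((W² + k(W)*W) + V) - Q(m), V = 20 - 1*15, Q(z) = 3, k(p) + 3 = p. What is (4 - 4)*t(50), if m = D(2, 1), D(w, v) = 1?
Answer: 0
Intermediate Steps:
m = 1
k(p) = -3 + p
V = 5 (V = 20 - 15 = 5)
t(W) = 2 + W² + W*(-3 + W) (t(W) = ((W² + (-3 + W)*W) + 5) - 1*3 = ((W² + W*(-3 + W)) + 5) - 3 = (5 + W² + W*(-3 + W)) - 3 = 2 + W² + W*(-3 + W))
(4 - 4)*t(50) = (4 - 4)*(2 + 50² + 50*(-3 + 50)) = 0*(2 + 2500 + 50*47) = 0*(2 + 2500 + 2350) = 0*4852 = 0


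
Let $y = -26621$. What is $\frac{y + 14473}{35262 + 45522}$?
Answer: $- \frac{3037}{20196} \approx -0.15038$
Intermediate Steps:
$\frac{y + 14473}{35262 + 45522} = \frac{-26621 + 14473}{35262 + 45522} = - \frac{12148}{80784} = \left(-12148\right) \frac{1}{80784} = - \frac{3037}{20196}$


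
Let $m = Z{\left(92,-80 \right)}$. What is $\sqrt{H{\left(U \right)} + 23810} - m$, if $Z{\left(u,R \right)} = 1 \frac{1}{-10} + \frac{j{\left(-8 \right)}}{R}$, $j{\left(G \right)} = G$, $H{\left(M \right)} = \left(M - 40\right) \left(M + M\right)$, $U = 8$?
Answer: $\sqrt{23298} \approx 152.64$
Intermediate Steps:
$H{\left(M \right)} = 2 M \left(-40 + M\right)$ ($H{\left(M \right)} = \left(-40 + M\right) 2 M = 2 M \left(-40 + M\right)$)
$Z{\left(u,R \right)} = - \frac{1}{10} - \frac{8}{R}$ ($Z{\left(u,R \right)} = 1 \frac{1}{-10} - \frac{8}{R} = 1 \left(- \frac{1}{10}\right) - \frac{8}{R} = - \frac{1}{10} - \frac{8}{R}$)
$m = 0$ ($m = \frac{-80 - -80}{10 \left(-80\right)} = \frac{1}{10} \left(- \frac{1}{80}\right) \left(-80 + 80\right) = \frac{1}{10} \left(- \frac{1}{80}\right) 0 = 0$)
$\sqrt{H{\left(U \right)} + 23810} - m = \sqrt{2 \cdot 8 \left(-40 + 8\right) + 23810} - 0 = \sqrt{2 \cdot 8 \left(-32\right) + 23810} + 0 = \sqrt{-512 + 23810} + 0 = \sqrt{23298} + 0 = \sqrt{23298}$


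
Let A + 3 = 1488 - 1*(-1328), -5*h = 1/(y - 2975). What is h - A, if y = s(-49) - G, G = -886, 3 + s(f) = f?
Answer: -30113164/10705 ≈ -2813.0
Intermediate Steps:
s(f) = -3 + f
y = 834 (y = (-3 - 49) - 1*(-886) = -52 + 886 = 834)
h = 1/10705 (h = -1/(5*(834 - 2975)) = -⅕/(-2141) = -⅕*(-1/2141) = 1/10705 ≈ 9.3414e-5)
A = 2813 (A = -3 + (1488 - 1*(-1328)) = -3 + (1488 + 1328) = -3 + 2816 = 2813)
h - A = 1/10705 - 1*2813 = 1/10705 - 2813 = -30113164/10705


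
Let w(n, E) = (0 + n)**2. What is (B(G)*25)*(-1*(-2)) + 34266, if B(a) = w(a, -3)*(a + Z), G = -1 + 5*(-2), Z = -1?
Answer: -38334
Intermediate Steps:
w(n, E) = n**2
G = -11 (G = -1 - 10 = -11)
B(a) = a**2*(-1 + a) (B(a) = a**2*(a - 1) = a**2*(-1 + a))
(B(G)*25)*(-1*(-2)) + 34266 = (((-11)**2*(-1 - 11))*25)*(-1*(-2)) + 34266 = ((121*(-12))*25)*2 + 34266 = -1452*25*2 + 34266 = -36300*2 + 34266 = -72600 + 34266 = -38334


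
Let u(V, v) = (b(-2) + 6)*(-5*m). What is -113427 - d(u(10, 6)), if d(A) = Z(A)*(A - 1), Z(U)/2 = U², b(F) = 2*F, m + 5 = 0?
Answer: -358427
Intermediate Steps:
m = -5 (m = -5 + 0 = -5)
Z(U) = 2*U²
u(V, v) = 50 (u(V, v) = (2*(-2) + 6)*(-5*(-5)) = (-4 + 6)*25 = 2*25 = 50)
d(A) = 2*A²*(-1 + A) (d(A) = (2*A²)*(A - 1) = (2*A²)*(-1 + A) = 2*A²*(-1 + A))
-113427 - d(u(10, 6)) = -113427 - 2*50²*(-1 + 50) = -113427 - 2*2500*49 = -113427 - 1*245000 = -113427 - 245000 = -358427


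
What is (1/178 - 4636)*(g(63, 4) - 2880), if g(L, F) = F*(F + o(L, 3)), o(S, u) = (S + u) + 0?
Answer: 1072769100/89 ≈ 1.2054e+7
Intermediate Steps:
o(S, u) = S + u
g(L, F) = F*(3 + F + L) (g(L, F) = F*(F + (L + 3)) = F*(F + (3 + L)) = F*(3 + F + L))
(1/178 - 4636)*(g(63, 4) - 2880) = (1/178 - 4636)*(4*(3 + 4 + 63) - 2880) = (1/178 - 4636)*(4*70 - 2880) = -825207*(280 - 2880)/178 = -825207/178*(-2600) = 1072769100/89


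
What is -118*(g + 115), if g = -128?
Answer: 1534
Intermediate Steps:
-118*(g + 115) = -118*(-128 + 115) = -118*(-13) = 1534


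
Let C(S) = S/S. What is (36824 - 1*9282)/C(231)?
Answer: 27542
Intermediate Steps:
C(S) = 1
(36824 - 1*9282)/C(231) = (36824 - 1*9282)/1 = (36824 - 9282)*1 = 27542*1 = 27542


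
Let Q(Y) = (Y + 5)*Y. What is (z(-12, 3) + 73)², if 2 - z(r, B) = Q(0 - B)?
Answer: 6561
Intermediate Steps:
Q(Y) = Y*(5 + Y) (Q(Y) = (5 + Y)*Y = Y*(5 + Y))
z(r, B) = 2 + B*(5 - B) (z(r, B) = 2 - (0 - B)*(5 + (0 - B)) = 2 - (-B)*(5 - B) = 2 - (-1)*B*(5 - B) = 2 + B*(5 - B))
(z(-12, 3) + 73)² = ((2 - 1*3*(-5 + 3)) + 73)² = ((2 - 1*3*(-2)) + 73)² = ((2 + 6) + 73)² = (8 + 73)² = 81² = 6561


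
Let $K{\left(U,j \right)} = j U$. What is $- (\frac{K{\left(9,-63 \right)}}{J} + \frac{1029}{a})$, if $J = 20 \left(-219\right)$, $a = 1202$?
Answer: $- \frac{864759}{877460} \approx -0.98553$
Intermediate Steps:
$K{\left(U,j \right)} = U j$
$J = -4380$
$- (\frac{K{\left(9,-63 \right)}}{J} + \frac{1029}{a}) = - (\frac{9 \left(-63\right)}{-4380} + \frac{1029}{1202}) = - (\left(-567\right) \left(- \frac{1}{4380}\right) + 1029 \cdot \frac{1}{1202}) = - (\frac{189}{1460} + \frac{1029}{1202}) = \left(-1\right) \frac{864759}{877460} = - \frac{864759}{877460}$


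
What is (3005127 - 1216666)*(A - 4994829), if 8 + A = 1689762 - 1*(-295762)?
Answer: -5382038937293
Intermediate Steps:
A = 1985516 (A = -8 + (1689762 - 1*(-295762)) = -8 + (1689762 + 295762) = -8 + 1985524 = 1985516)
(3005127 - 1216666)*(A - 4994829) = (3005127 - 1216666)*(1985516 - 4994829) = 1788461*(-3009313) = -5382038937293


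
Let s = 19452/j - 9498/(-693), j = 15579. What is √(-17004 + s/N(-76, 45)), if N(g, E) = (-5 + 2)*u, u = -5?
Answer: I*√67964752069301010/1999305 ≈ 130.4*I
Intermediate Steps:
N(g, E) = 15 (N(g, E) = (-5 + 2)*(-5) = -3*(-5) = 15)
s = 5979614/399861 (s = 19452/15579 - 9498/(-693) = 19452*(1/15579) - 9498*(-1/693) = 6484/5193 + 3166/231 = 5979614/399861 ≈ 14.954)
√(-17004 + s/N(-76, 45)) = √(-17004 + (5979614/399861)/15) = √(-17004 + (5979614/399861)*(1/15)) = √(-17004 + 5979614/5997915) = √(-101982567046/5997915) = I*√67964752069301010/1999305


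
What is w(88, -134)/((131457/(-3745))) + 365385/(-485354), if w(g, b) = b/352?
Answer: -4165961303705/5614679908464 ≈ -0.74198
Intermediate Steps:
w(g, b) = b/352 (w(g, b) = b*(1/352) = b/352)
w(88, -134)/((131457/(-3745))) + 365385/(-485354) = ((1/352)*(-134))/((131457/(-3745))) + 365385/(-485354) = -67/(176*(131457*(-1/3745))) + 365385*(-1/485354) = -67/(176*(-131457/3745)) - 365385/485354 = -67/176*(-3745/131457) - 365385/485354 = 250915/23136432 - 365385/485354 = -4165961303705/5614679908464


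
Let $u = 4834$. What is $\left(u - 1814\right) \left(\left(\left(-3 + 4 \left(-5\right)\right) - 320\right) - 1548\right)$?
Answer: $-5710820$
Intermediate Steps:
$\left(u - 1814\right) \left(\left(\left(-3 + 4 \left(-5\right)\right) - 320\right) - 1548\right) = \left(4834 - 1814\right) \left(\left(\left(-3 + 4 \left(-5\right)\right) - 320\right) - 1548\right) = 3020 \left(\left(\left(-3 - 20\right) - 320\right) - 1548\right) = 3020 \left(\left(-23 - 320\right) - 1548\right) = 3020 \left(-343 - 1548\right) = 3020 \left(-1891\right) = -5710820$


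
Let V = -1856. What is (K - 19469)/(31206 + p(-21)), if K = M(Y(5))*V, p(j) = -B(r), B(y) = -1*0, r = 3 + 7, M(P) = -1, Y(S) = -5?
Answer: -5871/10402 ≈ -0.56441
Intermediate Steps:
r = 10
B(y) = 0
p(j) = 0 (p(j) = -1*0 = 0)
K = 1856 (K = -1*(-1856) = 1856)
(K - 19469)/(31206 + p(-21)) = (1856 - 19469)/(31206 + 0) = -17613/31206 = -17613*1/31206 = -5871/10402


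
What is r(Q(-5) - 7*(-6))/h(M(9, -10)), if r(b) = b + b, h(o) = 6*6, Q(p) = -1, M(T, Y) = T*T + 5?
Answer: 41/18 ≈ 2.2778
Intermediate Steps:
M(T, Y) = 5 + T² (M(T, Y) = T² + 5 = 5 + T²)
h(o) = 36
r(b) = 2*b
r(Q(-5) - 7*(-6))/h(M(9, -10)) = (2*(-1 - 7*(-6)))/36 = (2*(-1 + 42))*(1/36) = (2*41)*(1/36) = 82*(1/36) = 41/18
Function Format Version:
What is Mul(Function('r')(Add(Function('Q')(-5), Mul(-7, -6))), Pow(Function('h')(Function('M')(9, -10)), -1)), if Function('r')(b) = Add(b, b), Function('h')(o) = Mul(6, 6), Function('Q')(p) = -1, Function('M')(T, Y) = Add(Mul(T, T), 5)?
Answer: Rational(41, 18) ≈ 2.2778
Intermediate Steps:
Function('M')(T, Y) = Add(5, Pow(T, 2)) (Function('M')(T, Y) = Add(Pow(T, 2), 5) = Add(5, Pow(T, 2)))
Function('h')(o) = 36
Function('r')(b) = Mul(2, b)
Mul(Function('r')(Add(Function('Q')(-5), Mul(-7, -6))), Pow(Function('h')(Function('M')(9, -10)), -1)) = Mul(Mul(2, Add(-1, Mul(-7, -6))), Pow(36, -1)) = Mul(Mul(2, Add(-1, 42)), Rational(1, 36)) = Mul(Mul(2, 41), Rational(1, 36)) = Mul(82, Rational(1, 36)) = Rational(41, 18)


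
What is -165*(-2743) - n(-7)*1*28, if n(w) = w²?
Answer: 451223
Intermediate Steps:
-165*(-2743) - n(-7)*1*28 = -165*(-2743) - (-7)²*1*28 = 452595 - 49*1*28 = 452595 - 49*28 = 452595 - 1*1372 = 452595 - 1372 = 451223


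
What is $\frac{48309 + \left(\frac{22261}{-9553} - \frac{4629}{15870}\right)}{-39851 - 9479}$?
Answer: $- \frac{2441180688361}{2492909802100} \approx -0.97925$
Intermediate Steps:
$\frac{48309 + \left(\frac{22261}{-9553} - \frac{4629}{15870}\right)}{-39851 - 9479} = \frac{48309 + \left(22261 \left(- \frac{1}{9553}\right) - \frac{1543}{5290}\right)}{-49330} = \left(48309 - \frac{132500969}{50535370}\right) \left(- \frac{1}{49330}\right) = \frac{2441180688361}{50535370} \left(- \frac{1}{49330}\right) = - \frac{2441180688361}{2492909802100}$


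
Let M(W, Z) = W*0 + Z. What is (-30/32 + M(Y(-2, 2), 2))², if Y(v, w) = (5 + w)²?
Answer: 289/256 ≈ 1.1289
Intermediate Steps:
M(W, Z) = Z (M(W, Z) = 0 + Z = Z)
(-30/32 + M(Y(-2, 2), 2))² = (-30/32 + 2)² = (-30*1/32 + 2)² = (-15/16 + 2)² = (17/16)² = 289/256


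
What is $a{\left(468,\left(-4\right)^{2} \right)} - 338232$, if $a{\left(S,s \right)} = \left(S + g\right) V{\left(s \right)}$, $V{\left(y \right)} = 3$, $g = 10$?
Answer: $-336798$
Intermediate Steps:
$a{\left(S,s \right)} = 30 + 3 S$ ($a{\left(S,s \right)} = \left(S + 10\right) 3 = \left(10 + S\right) 3 = 30 + 3 S$)
$a{\left(468,\left(-4\right)^{2} \right)} - 338232 = \left(30 + 3 \cdot 468\right) - 338232 = \left(30 + 1404\right) - 338232 = 1434 - 338232 = -336798$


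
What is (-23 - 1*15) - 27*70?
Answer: -1928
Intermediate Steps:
(-23 - 1*15) - 27*70 = (-23 - 15) - 1890 = -38 - 1890 = -1928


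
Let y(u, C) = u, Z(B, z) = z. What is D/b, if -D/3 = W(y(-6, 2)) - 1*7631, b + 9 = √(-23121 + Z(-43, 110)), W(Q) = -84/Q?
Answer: -205659/23092 - 22851*I*√23011/23092 ≈ -8.9061 - 150.11*I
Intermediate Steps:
b = -9 + I*√23011 (b = -9 + √(-23121 + 110) = -9 + √(-23011) = -9 + I*√23011 ≈ -9.0 + 151.69*I)
D = 22851 (D = -3*(-84/(-6) - 1*7631) = -3*(-84*(-⅙) - 7631) = -3*(14 - 7631) = -3*(-7617) = 22851)
D/b = 22851/(-9 + I*√23011)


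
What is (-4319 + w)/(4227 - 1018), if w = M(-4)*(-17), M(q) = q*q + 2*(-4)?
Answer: -4455/3209 ≈ -1.3883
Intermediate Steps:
M(q) = -8 + q² (M(q) = q² - 8 = -8 + q²)
w = -136 (w = (-8 + (-4)²)*(-17) = (-8 + 16)*(-17) = 8*(-17) = -136)
(-4319 + w)/(4227 - 1018) = (-4319 - 136)/(4227 - 1018) = -4455/3209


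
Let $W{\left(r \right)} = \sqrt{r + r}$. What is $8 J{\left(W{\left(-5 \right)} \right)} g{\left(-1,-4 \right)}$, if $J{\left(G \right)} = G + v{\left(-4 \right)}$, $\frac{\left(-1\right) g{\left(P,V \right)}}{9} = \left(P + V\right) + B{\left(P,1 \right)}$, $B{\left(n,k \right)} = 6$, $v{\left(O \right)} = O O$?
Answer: $-1152 - 72 i \sqrt{10} \approx -1152.0 - 227.68 i$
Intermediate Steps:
$v{\left(O \right)} = O^{2}$
$W{\left(r \right)} = \sqrt{2} \sqrt{r}$ ($W{\left(r \right)} = \sqrt{2 r} = \sqrt{2} \sqrt{r}$)
$g{\left(P,V \right)} = -54 - 9 P - 9 V$ ($g{\left(P,V \right)} = - 9 \left(\left(P + V\right) + 6\right) = - 9 \left(6 + P + V\right) = -54 - 9 P - 9 V$)
$J{\left(G \right)} = 16 + G$ ($J{\left(G \right)} = G + \left(-4\right)^{2} = G + 16 = 16 + G$)
$8 J{\left(W{\left(-5 \right)} \right)} g{\left(-1,-4 \right)} = 8 \left(16 + \sqrt{2} \sqrt{-5}\right) \left(-54 - -9 - -36\right) = 8 \left(16 + \sqrt{2} i \sqrt{5}\right) \left(-54 + 9 + 36\right) = 8 \left(16 + i \sqrt{10}\right) \left(-9\right) = \left(128 + 8 i \sqrt{10}\right) \left(-9\right) = -1152 - 72 i \sqrt{10}$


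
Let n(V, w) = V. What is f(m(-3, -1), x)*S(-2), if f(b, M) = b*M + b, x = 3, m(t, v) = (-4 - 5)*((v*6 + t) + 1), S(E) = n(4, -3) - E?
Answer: 1728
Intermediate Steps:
S(E) = 4 - E
m(t, v) = -9 - 54*v - 9*t (m(t, v) = -9*((6*v + t) + 1) = -9*((t + 6*v) + 1) = -9*(1 + t + 6*v) = -9 - 54*v - 9*t)
f(b, M) = b + M*b (f(b, M) = M*b + b = b + M*b)
f(m(-3, -1), x)*S(-2) = ((-9 - 54*(-1) - 9*(-3))*(1 + 3))*(4 - 1*(-2)) = ((-9 + 54 + 27)*4)*(4 + 2) = (72*4)*6 = 288*6 = 1728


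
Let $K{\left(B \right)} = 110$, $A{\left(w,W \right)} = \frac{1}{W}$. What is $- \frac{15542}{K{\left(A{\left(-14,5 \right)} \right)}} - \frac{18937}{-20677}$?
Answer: $- \frac{5504808}{39215} \approx -140.38$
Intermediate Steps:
$- \frac{15542}{K{\left(A{\left(-14,5 \right)} \right)}} - \frac{18937}{-20677} = - \frac{15542}{110} - \frac{18937}{-20677} = \left(-15542\right) \frac{1}{110} - - \frac{653}{713} = - \frac{7771}{55} + \frac{653}{713} = - \frac{5504808}{39215}$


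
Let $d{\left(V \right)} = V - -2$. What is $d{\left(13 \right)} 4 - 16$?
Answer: $44$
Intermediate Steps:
$d{\left(V \right)} = 2 + V$ ($d{\left(V \right)} = V + 2 = 2 + V$)
$d{\left(13 \right)} 4 - 16 = \left(2 + 13\right) 4 - 16 = 15 \cdot 4 - 16 = 60 - 16 = 44$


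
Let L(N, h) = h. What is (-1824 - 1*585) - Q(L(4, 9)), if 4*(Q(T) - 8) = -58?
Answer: -4805/2 ≈ -2402.5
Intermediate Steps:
Q(T) = -13/2 (Q(T) = 8 + (¼)*(-58) = 8 - 29/2 = -13/2)
(-1824 - 1*585) - Q(L(4, 9)) = (-1824 - 1*585) - 1*(-13/2) = (-1824 - 585) + 13/2 = -2409 + 13/2 = -4805/2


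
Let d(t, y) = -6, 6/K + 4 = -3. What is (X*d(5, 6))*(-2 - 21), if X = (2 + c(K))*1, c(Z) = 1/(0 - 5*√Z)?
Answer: 276 + 23*I*√42/5 ≈ 276.0 + 29.811*I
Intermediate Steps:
K = -6/7 (K = 6/(-4 - 3) = 6/(-7) = 6*(-⅐) = -6/7 ≈ -0.85714)
c(Z) = -1/(5*√Z) (c(Z) = 1/(-5*√Z) = -1/(5*√Z))
X = 2 + I*√42/30 (X = (2 - (-1)*I*√42/30)*1 = (2 + I*√42/30)*1 = 2 + I*√42/30 ≈ 2.0 + 0.21602*I)
(X*d(5, 6))*(-2 - 21) = ((2 + I*√42/30)*(-6))*(-2 - 21) = (-12 - I*√42/5)*(-23) = 276 + 23*I*√42/5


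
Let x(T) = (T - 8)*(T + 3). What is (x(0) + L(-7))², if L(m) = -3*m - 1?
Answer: 16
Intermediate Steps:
x(T) = (-8 + T)*(3 + T)
L(m) = -1 - 3*m
(x(0) + L(-7))² = ((-24 + 0² - 5*0) + (-1 - 3*(-7)))² = ((-24 + 0 + 0) + (-1 + 21))² = (-24 + 20)² = (-4)² = 16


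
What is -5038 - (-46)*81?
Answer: -1312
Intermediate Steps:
-5038 - (-46)*81 = -5038 - 1*(-3726) = -5038 + 3726 = -1312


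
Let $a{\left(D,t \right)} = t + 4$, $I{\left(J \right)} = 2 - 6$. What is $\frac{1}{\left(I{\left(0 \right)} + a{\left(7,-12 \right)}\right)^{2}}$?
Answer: $\frac{1}{144} \approx 0.0069444$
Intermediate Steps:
$I{\left(J \right)} = -4$
$a{\left(D,t \right)} = 4 + t$
$\frac{1}{\left(I{\left(0 \right)} + a{\left(7,-12 \right)}\right)^{2}} = \frac{1}{\left(-4 + \left(4 - 12\right)\right)^{2}} = \frac{1}{\left(-4 - 8\right)^{2}} = \frac{1}{\left(-12\right)^{2}} = \frac{1}{144}$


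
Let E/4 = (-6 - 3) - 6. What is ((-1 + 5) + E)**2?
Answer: 3136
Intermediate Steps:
E = -60 (E = 4*((-6 - 3) - 6) = 4*(-9 - 6) = 4*(-15) = -60)
((-1 + 5) + E)**2 = ((-1 + 5) - 60)**2 = (4 - 60)**2 = (-56)**2 = 3136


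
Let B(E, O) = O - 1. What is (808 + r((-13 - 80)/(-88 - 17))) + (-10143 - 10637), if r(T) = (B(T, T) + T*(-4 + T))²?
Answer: -29958099139/1500625 ≈ -19964.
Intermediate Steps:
B(E, O) = -1 + O
r(T) = (-1 + T + T*(-4 + T))² (r(T) = ((-1 + T) + T*(-4 + T))² = (-1 + T + T*(-4 + T))²)
(808 + r((-13 - 80)/(-88 - 17))) + (-10143 - 10637) = (808 + (-1 + ((-13 - 80)/(-88 - 17))² - 3*(-13 - 80)/(-88 - 17))²) + (-10143 - 10637) = (808 + (-1 + (-93/(-105))² - (-279)/(-105))²) - 20780 = (808 + (-1 + (-93*(-1/105))² - (-279)*(-1)/105)²) - 20780 = (808 + (-1 + (31/35)² - 3*31/35)²) - 20780 = (808 + (-1 + 961/1225 - 93/35)²) - 20780 = (808 + (-3519/1225)²) - 20780 = (808 + 12383361/1500625) - 20780 = 1224888361/1500625 - 20780 = -29958099139/1500625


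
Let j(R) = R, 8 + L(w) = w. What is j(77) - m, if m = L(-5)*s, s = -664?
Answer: -8555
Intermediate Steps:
L(w) = -8 + w
m = 8632 (m = (-8 - 5)*(-664) = -13*(-664) = 8632)
j(77) - m = 77 - 1*8632 = 77 - 8632 = -8555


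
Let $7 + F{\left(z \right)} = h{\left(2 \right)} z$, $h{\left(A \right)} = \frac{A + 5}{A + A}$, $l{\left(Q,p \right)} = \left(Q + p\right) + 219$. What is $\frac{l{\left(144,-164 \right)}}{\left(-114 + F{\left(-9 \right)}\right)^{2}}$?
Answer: $\frac{3184}{299209} \approx 0.010641$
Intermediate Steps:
$l{\left(Q,p \right)} = 219 + Q + p$
$h{\left(A \right)} = \frac{5 + A}{2 A}$
$F{\left(z \right)} = -7 + \frac{7 z}{4}$ ($F{\left(z \right)} = -7 + \frac{5 + 2}{2 \cdot 2} z = -7 + \frac{1}{2} \cdot \frac{1}{2} \cdot 7 z = -7 + \frac{7 z}{4}$)
$\frac{l{\left(144,-164 \right)}}{\left(-114 + F{\left(-9 \right)}\right)^{2}} = \frac{219 + 144 - 164}{\left(-114 + \left(-7 + \frac{7}{4} \left(-9\right)\right)\right)^{2}} = \frac{199}{\left(-114 - \frac{91}{4}\right)^{2}} = \frac{199}{\left(- \frac{547}{4}\right)^{2}} = \frac{199}{\frac{299209}{16}} = 199 \cdot \frac{16}{299209} = \frac{3184}{299209}$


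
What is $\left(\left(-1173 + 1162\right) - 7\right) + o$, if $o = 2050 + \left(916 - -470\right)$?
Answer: $3418$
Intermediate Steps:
$o = 3436$ ($o = 2050 + \left(916 + 470\right) = 2050 + 1386 = 3436$)
$\left(\left(-1173 + 1162\right) - 7\right) + o = \left(\left(-1173 + 1162\right) - 7\right) + 3436 = \left(-11 - 7\right) + 3436 = -18 + 3436 = 3418$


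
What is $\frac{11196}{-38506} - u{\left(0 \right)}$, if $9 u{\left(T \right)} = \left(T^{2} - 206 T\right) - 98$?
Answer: $\frac{1836412}{173277} \approx 10.598$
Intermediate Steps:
$u{\left(T \right)} = - \frac{98}{9} - \frac{206 T}{9} + \frac{T^{2}}{9}$ ($u{\left(T \right)} = \frac{\left(T^{2} - 206 T\right) - 98}{9} = \frac{-98 + T^{2} - 206 T}{9} = - \frac{98}{9} - \frac{206 T}{9} + \frac{T^{2}}{9}$)
$\frac{11196}{-38506} - u{\left(0 \right)} = \frac{11196}{-38506} - \left(- \frac{98}{9} - 0 + \frac{0^{2}}{9}\right) = 11196 \left(- \frac{1}{38506}\right) - \left(- \frac{98}{9} + 0 + \frac{1}{9} \cdot 0\right) = - \frac{5598}{19253} - \left(- \frac{98}{9} + 0 + 0\right) = - \frac{5598}{19253} - - \frac{98}{9} = - \frac{5598}{19253} + \frac{98}{9} = \frac{1836412}{173277}$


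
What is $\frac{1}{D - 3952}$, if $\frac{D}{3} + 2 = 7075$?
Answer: $\frac{1}{17267} \approx 5.7914 \cdot 10^{-5}$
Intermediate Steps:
$D = 21219$ ($D = -6 + 3 \cdot 7075 = -6 + 21225 = 21219$)
$\frac{1}{D - 3952} = \frac{1}{21219 - 3952} = \frac{1}{17267}$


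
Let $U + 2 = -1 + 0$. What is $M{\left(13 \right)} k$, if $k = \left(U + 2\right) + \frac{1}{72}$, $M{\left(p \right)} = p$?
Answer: $- \frac{923}{72} \approx -12.819$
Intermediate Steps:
$U = -3$ ($U = -2 + \left(-1 + 0\right) = -2 - 1 = -3$)
$k = - \frac{71}{72}$ ($k = \left(-3 + 2\right) + \frac{1}{72} = -1 + \frac{1}{72} = - \frac{71}{72} \approx -0.98611$)
$M{\left(13 \right)} k = 13 \left(- \frac{71}{72}\right) = - \frac{923}{72}$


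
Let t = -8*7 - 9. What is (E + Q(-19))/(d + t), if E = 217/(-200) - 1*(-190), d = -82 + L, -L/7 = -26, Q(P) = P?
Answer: 33983/7000 ≈ 4.8547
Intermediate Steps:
L = 182 (L = -7*(-26) = 182)
t = -65 (t = -56 - 9 = -65)
d = 100 (d = -82 + 182 = 100)
E = 37783/200 (E = 217*(-1/200) + 190 = -217/200 + 190 = 37783/200 ≈ 188.92)
(E + Q(-19))/(d + t) = (37783/200 - 19)/(100 - 65) = (33983/200)/35 = (33983/200)*(1/35) = 33983/7000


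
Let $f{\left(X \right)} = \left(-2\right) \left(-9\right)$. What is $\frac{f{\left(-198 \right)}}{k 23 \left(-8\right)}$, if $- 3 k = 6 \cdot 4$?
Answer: $\frac{9}{736} \approx 0.012228$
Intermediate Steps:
$k = -8$ ($k = - \frac{6 \cdot 4}{3} = \left(- \frac{1}{3}\right) 24 = -8$)
$f{\left(X \right)} = 18$
$\frac{f{\left(-198 \right)}}{k 23 \left(-8\right)} = \frac{18}{\left(-8\right) 23 \left(-8\right)} = \frac{18}{\left(-184\right) \left(-8\right)} = \frac{18}{1472} = 18 \cdot \frac{1}{1472} = \frac{9}{736}$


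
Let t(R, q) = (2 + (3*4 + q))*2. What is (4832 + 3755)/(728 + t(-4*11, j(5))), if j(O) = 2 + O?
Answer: 8587/770 ≈ 11.152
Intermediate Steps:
t(R, q) = 28 + 2*q (t(R, q) = (2 + (12 + q))*2 = (14 + q)*2 = 28 + 2*q)
(4832 + 3755)/(728 + t(-4*11, j(5))) = (4832 + 3755)/(728 + (28 + 2*(2 + 5))) = 8587/(728 + (28 + 2*7)) = 8587/(728 + (28 + 14)) = 8587/(728 + 42) = 8587/770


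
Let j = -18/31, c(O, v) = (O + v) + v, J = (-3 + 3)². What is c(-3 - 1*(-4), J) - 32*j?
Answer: 607/31 ≈ 19.581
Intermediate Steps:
J = 0 (J = 0² = 0)
c(O, v) = O + 2*v
j = -18/31 (j = -18*1/31 = -18/31 ≈ -0.58065)
c(-3 - 1*(-4), J) - 32*j = ((-3 - 1*(-4)) + 2*0) - 32*(-18/31) = ((-3 + 4) + 0) + 576/31 = (1 + 0) + 576/31 = 1 + 576/31 = 607/31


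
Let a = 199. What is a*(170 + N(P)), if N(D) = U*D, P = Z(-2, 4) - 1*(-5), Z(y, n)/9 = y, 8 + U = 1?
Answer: 51939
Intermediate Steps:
U = -7 (U = -8 + 1 = -7)
Z(y, n) = 9*y
P = -13 (P = 9*(-2) - 1*(-5) = -18 + 5 = -13)
N(D) = -7*D
a*(170 + N(P)) = 199*(170 - 7*(-13)) = 199*(170 + 91) = 199*261 = 51939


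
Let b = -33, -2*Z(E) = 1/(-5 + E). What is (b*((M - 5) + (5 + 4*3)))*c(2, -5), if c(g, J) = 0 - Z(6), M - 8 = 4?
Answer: -396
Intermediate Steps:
Z(E) = -1/(2*(-5 + E))
M = 12 (M = 8 + 4 = 12)
c(g, J) = 1/2 (c(g, J) = 0 - (-1)/(-10 + 2*6) = 0 - (-1)/(-10 + 12) = 0 - (-1)/2 = 0 - 1*(-1/2) = 0 + 1/2 = 1/2)
(b*((M - 5) + (5 + 4*3)))*c(2, -5) = -33*((12 - 5) + (5 + 4*3))*(1/2) = -33*(7 + (5 + 12))*(1/2) = -33*(7 + 17)*(1/2) = -33*24*(1/2) = -792*1/2 = -396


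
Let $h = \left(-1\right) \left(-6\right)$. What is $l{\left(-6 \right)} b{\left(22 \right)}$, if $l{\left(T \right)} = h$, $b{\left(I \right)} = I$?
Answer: $132$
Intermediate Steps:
$h = 6$
$l{\left(T \right)} = 6$
$l{\left(-6 \right)} b{\left(22 \right)} = 6 \cdot 22 = 132$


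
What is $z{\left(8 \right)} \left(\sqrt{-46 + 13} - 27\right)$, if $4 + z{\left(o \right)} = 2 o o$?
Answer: $-3348 + 124 i \sqrt{33} \approx -3348.0 + 712.33 i$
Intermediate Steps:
$z{\left(o \right)} = -4 + 2 o^{2}$ ($z{\left(o \right)} = -4 + 2 o o = -4 + 2 o^{2}$)
$z{\left(8 \right)} \left(\sqrt{-46 + 13} - 27\right) = \left(-4 + 2 \cdot 8^{2}\right) \left(\sqrt{-46 + 13} - 27\right) = \left(-4 + 2 \cdot 64\right) \left(\sqrt{-33} - 27\right) = \left(-4 + 128\right) \left(i \sqrt{33} - 27\right) = 124 \left(-27 + i \sqrt{33}\right) = -3348 + 124 i \sqrt{33}$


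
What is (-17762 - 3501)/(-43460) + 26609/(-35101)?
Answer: -37279507/138680860 ≈ -0.26882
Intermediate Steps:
(-17762 - 3501)/(-43460) + 26609/(-35101) = -21263*(-1/43460) + 26609*(-1/35101) = 21263/43460 - 2419/3191 = -37279507/138680860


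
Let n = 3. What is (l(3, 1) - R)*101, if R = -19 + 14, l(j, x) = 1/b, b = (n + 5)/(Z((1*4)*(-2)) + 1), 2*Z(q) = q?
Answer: 3737/8 ≈ 467.13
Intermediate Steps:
Z(q) = q/2
b = -8/3 (b = (3 + 5)/(((1*4)*(-2))/2 + 1) = 8/((4*(-2))/2 + 1) = 8/((1/2)*(-8) + 1) = 8/(-4 + 1) = 8/(-3) = 8*(-1/3) = -8/3 ≈ -2.6667)
l(j, x) = -3/8 (l(j, x) = 1/(-8/3) = -3/8)
R = -5
(l(3, 1) - R)*101 = (-3/8 - 1*(-5))*101 = (-3/8 + 5)*101 = (37/8)*101 = 3737/8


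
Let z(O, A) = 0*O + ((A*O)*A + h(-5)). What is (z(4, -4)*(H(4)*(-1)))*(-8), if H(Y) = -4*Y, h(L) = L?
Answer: -7552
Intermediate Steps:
z(O, A) = -5 + O*A² (z(O, A) = 0*O + ((A*O)*A - 5) = 0 + (O*A² - 5) = 0 + (-5 + O*A²) = -5 + O*A²)
(z(4, -4)*(H(4)*(-1)))*(-8) = ((-5 + 4*(-4)²)*(-4*4*(-1)))*(-8) = ((-5 + 4*16)*(-16*(-1)))*(-8) = ((-5 + 64)*16)*(-8) = (59*16)*(-8) = 944*(-8) = -7552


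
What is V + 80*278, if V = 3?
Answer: 22243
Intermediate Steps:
V + 80*278 = 3 + 80*278 = 3 + 22240 = 22243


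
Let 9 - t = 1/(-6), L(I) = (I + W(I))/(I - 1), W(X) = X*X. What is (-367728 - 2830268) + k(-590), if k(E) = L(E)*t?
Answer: -5679603433/1773 ≈ -3.2034e+6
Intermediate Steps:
W(X) = X²
L(I) = (I + I²)/(-1 + I) (L(I) = (I + I²)/(I - 1) = (I + I²)/(-1 + I))
t = 55/6 (t = 9 - 1/(-6) = 9 - 1*(-⅙) = 9 + ⅙ = 55/6 ≈ 9.1667)
k(E) = 55*E*(1 + E)/(6*(-1 + E)) (k(E) = (E*(1 + E)/(-1 + E))*(55/6) = 55*E*(1 + E)/(6*(-1 + E)))
(-367728 - 2830268) + k(-590) = (-367728 - 2830268) + (55/6)*(-590)*(1 - 590)/(-1 - 590) = -3197996 + (55/6)*(-590)*(-589)/(-591) = -3197996 + (55/6)*(-590)*(-1/591)*(-589) = -3197996 - 9556525/1773 = -5679603433/1773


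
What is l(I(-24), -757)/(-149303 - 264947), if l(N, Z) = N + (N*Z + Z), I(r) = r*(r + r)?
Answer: 871669/414250 ≈ 2.1042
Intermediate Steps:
I(r) = 2*r² (I(r) = r*(2*r) = 2*r²)
l(N, Z) = N + Z + N*Z (l(N, Z) = N + (Z + N*Z) = N + Z + N*Z)
l(I(-24), -757)/(-149303 - 264947) = (2*(-24)² - 757 + (2*(-24)²)*(-757))/(-149303 - 264947) = (2*576 - 757 + (2*576)*(-757))/(-414250) = (1152 - 757 + 1152*(-757))*(-1/414250) = (1152 - 757 - 872064)*(-1/414250) = -871669*(-1/414250) = 871669/414250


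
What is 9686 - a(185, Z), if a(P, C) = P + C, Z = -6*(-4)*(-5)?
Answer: 9621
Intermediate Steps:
Z = -120 (Z = 24*(-5) = -120)
a(P, C) = C + P
9686 - a(185, Z) = 9686 - (-120 + 185) = 9686 - 1*65 = 9686 - 65 = 9621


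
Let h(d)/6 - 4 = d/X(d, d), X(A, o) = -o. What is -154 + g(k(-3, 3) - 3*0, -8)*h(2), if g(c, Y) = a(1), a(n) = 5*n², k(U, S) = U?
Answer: -64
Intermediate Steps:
g(c, Y) = 5 (g(c, Y) = 5*1² = 5*1 = 5)
h(d) = 18 (h(d) = 24 + 6*(d/((-d))) = 24 + 6*(d*(-1/d)) = 24 + 6*(-1) = 24 - 6 = 18)
-154 + g(k(-3, 3) - 3*0, -8)*h(2) = -154 + 5*18 = -154 + 90 = -64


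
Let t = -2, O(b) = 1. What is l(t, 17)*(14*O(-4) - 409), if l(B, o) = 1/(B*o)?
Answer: 395/34 ≈ 11.618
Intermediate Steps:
l(B, o) = 1/(B*o)
l(t, 17)*(14*O(-4) - 409) = (1/(-2*17))*(14*1 - 409) = (-1/2*1/17)*(14 - 409) = -1/34*(-395) = 395/34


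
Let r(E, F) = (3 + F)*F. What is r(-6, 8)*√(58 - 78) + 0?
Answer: 176*I*√5 ≈ 393.55*I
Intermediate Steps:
r(E, F) = F*(3 + F)
r(-6, 8)*√(58 - 78) + 0 = (8*(3 + 8))*√(58 - 78) + 0 = (8*11)*√(-20) + 0 = 88*(2*I*√5) + 0 = 176*I*√5 + 0 = 176*I*√5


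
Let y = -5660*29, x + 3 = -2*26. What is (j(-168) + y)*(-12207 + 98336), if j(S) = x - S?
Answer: -14127481483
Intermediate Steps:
x = -55 (x = -3 - 2*26 = -3 - 52 = -55)
y = -164140
j(S) = -55 - S
(j(-168) + y)*(-12207 + 98336) = ((-55 - 1*(-168)) - 164140)*(-12207 + 98336) = ((-55 + 168) - 164140)*86129 = (113 - 164140)*86129 = -164027*86129 = -14127481483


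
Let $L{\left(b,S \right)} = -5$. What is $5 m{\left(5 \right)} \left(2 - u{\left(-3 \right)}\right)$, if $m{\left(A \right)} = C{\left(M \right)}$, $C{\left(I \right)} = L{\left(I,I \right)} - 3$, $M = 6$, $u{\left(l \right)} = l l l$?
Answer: $-1160$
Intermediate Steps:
$u{\left(l \right)} = l^{3}$ ($u{\left(l \right)} = l^{2} l = l^{3}$)
$C{\left(I \right)} = -8$ ($C{\left(I \right)} = -5 - 3 = -8$)
$m{\left(A \right)} = -8$
$5 m{\left(5 \right)} \left(2 - u{\left(-3 \right)}\right) = 5 \left(-8\right) \left(2 - \left(-3\right)^{3}\right) = - 40 \left(2 - -27\right) = - 40 \left(2 + 27\right) = \left(-40\right) 29 = -1160$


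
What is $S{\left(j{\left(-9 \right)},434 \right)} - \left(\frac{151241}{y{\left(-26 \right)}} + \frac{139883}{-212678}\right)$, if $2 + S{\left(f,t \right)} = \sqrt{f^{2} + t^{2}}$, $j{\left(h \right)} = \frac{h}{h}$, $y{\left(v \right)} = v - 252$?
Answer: $\frac{8021567976}{14781121} + \sqrt{188357} \approx 976.69$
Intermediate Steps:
$y{\left(v \right)} = -252 + v$
$j{\left(h \right)} = 1$
$S{\left(f,t \right)} = -2 + \sqrt{f^{2} + t^{2}}$
$S{\left(j{\left(-9 \right)},434 \right)} - \left(\frac{151241}{y{\left(-26 \right)}} + \frac{139883}{-212678}\right) = \left(-2 + \sqrt{1^{2} + 434^{2}}\right) - \left(\frac{151241}{-252 - 26} + \frac{139883}{-212678}\right) = \left(-2 + \sqrt{1 + 188356}\right) - \left(\frac{151241}{-278} + 139883 \left(- \frac{1}{212678}\right)\right) = \left(-2 + \sqrt{188357}\right) - \left(151241 \left(- \frac{1}{278}\right) - \frac{139883}{212678}\right) = \left(-2 + \sqrt{188357}\right) - \left(- \frac{151241}{278} - \frac{139883}{212678}\right) = \left(-2 + \sqrt{188357}\right) - - \frac{8051130218}{14781121} = \left(-2 + \sqrt{188357}\right) + \frac{8051130218}{14781121} = \frac{8021567976}{14781121} + \sqrt{188357}$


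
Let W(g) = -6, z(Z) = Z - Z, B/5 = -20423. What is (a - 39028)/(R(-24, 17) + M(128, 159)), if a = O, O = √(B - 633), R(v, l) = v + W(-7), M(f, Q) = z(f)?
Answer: 19514/15 - I*√25687/15 ≈ 1300.9 - 10.685*I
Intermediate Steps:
B = -102115 (B = 5*(-20423) = -102115)
z(Z) = 0
M(f, Q) = 0
R(v, l) = -6 + v (R(v, l) = v - 6 = -6 + v)
O = 2*I*√25687 (O = √(-102115 - 633) = √(-102748) = 2*I*√25687 ≈ 320.54*I)
a = 2*I*√25687 ≈ 320.54*I
(a - 39028)/(R(-24, 17) + M(128, 159)) = (2*I*√25687 - 39028)/((-6 - 24) + 0) = (-39028 + 2*I*√25687)/(-30 + 0) = (-39028 + 2*I*√25687)/(-30) = (-39028 + 2*I*√25687)*(-1/30) = 19514/15 - I*√25687/15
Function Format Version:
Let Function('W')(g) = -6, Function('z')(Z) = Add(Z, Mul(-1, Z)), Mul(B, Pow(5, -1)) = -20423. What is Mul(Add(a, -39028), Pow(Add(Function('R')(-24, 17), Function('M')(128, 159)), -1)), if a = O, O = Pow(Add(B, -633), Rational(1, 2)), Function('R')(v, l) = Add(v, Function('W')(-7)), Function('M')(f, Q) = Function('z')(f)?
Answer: Add(Rational(19514, 15), Mul(Rational(-1, 15), I, Pow(25687, Rational(1, 2)))) ≈ Add(1300.9, Mul(-10.685, I))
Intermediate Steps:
B = -102115 (B = Mul(5, -20423) = -102115)
Function('z')(Z) = 0
Function('M')(f, Q) = 0
Function('R')(v, l) = Add(-6, v) (Function('R')(v, l) = Add(v, -6) = Add(-6, v))
O = Mul(2, I, Pow(25687, Rational(1, 2))) (O = Pow(Add(-102115, -633), Rational(1, 2)) = Pow(-102748, Rational(1, 2)) = Mul(2, I, Pow(25687, Rational(1, 2))) ≈ Mul(320.54, I))
a = Mul(2, I, Pow(25687, Rational(1, 2))) ≈ Mul(320.54, I)
Mul(Add(a, -39028), Pow(Add(Function('R')(-24, 17), Function('M')(128, 159)), -1)) = Mul(Add(Mul(2, I, Pow(25687, Rational(1, 2))), -39028), Pow(Add(Add(-6, -24), 0), -1)) = Mul(Add(-39028, Mul(2, I, Pow(25687, Rational(1, 2)))), Pow(Add(-30, 0), -1)) = Mul(Add(-39028, Mul(2, I, Pow(25687, Rational(1, 2)))), Pow(-30, -1)) = Mul(Add(-39028, Mul(2, I, Pow(25687, Rational(1, 2)))), Rational(-1, 30)) = Add(Rational(19514, 15), Mul(Rational(-1, 15), I, Pow(25687, Rational(1, 2))))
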